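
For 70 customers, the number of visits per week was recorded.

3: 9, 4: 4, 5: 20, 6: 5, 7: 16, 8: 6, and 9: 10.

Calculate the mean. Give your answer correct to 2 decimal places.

6.04

Values: 3, 4, 5, 6, 7, 8, 9
Σfx = 9×3 + 4×4 + 20×5 + 5×6 + 16×7 + 6×8 + 10×9 = 423
n = Σf = 70
Mean = 423 / 70 = 6.0429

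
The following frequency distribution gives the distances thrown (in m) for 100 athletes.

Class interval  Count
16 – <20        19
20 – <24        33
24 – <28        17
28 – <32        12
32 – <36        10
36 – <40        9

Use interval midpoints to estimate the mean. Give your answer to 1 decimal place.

Midpoints: 18, 22, 26, 30, 34, 38
Σfm = 19×18 + 33×22 + 17×26 + 12×30 + 10×34 + 9×38 = 2552
n = Σf = 100
Mean = 2552 / 100 = 25.5200

25.5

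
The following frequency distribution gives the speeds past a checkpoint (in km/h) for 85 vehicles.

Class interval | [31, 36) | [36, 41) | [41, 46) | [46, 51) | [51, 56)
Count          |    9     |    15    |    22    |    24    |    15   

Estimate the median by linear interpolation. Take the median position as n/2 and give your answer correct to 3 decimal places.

45.205

Cumulative frequencies: 9, 24, 46, 70, 85
n = 85; position = n/2 = 42.5.
This falls in the class [41, 46): L = 41, F = 24, f = 22, h = 5.
Median ≈ 41 + ((42.5 − 24) / 22) × 5 = 45.2045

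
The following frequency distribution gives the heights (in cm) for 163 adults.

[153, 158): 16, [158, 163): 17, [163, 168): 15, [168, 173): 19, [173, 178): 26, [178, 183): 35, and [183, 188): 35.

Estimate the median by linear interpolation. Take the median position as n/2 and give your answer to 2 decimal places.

Cumulative frequencies: 16, 33, 48, 67, 93, 128, 163
n = 163; position = n/2 = 81.5.
This falls in the class [173, 178): L = 173, F = 67, f = 26, h = 5.
Median ≈ 173 + ((81.5 − 67) / 26) × 5 = 175.7885

175.79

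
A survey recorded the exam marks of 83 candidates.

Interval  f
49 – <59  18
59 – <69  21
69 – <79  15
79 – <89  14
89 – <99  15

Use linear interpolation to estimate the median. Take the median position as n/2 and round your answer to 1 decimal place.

Cumulative frequencies: 18, 39, 54, 68, 83
n = 83; position = n/2 = 41.5.
This falls in the class 69 – <79: L = 69, F = 39, f = 15, h = 10.
Median ≈ 69 + ((41.5 − 39) / 15) × 10 = 70.6667

70.7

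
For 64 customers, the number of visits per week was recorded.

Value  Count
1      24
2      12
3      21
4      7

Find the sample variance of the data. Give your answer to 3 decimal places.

1.129

Values: 1, 2, 3, 4
n = 64, Σfx = 139, mean = 2.1719
Σfx² = 373
Σf(x − x̄)² = Σfx² − (Σfx)²/n = 373 − 139²/64 = 71.1094
Sample variance = 71.1094 / 63 = 1.1287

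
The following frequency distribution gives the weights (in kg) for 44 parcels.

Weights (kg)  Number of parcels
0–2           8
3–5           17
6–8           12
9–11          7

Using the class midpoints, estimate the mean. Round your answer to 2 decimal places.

5.23

Midpoints: 1, 4, 7, 10
Σfm = 8×1 + 17×4 + 12×7 + 7×10 = 230
n = Σf = 44
Mean = 230 / 44 = 5.2273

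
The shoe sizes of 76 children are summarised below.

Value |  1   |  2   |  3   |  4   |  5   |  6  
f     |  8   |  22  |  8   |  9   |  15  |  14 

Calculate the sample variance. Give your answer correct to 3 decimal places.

2.996

Values: 1, 2, 3, 4, 5, 6
n = 76, Σfx = 271, mean = 3.5658
Σfx² = 1191
Σf(x − x̄)² = Σfx² − (Σfx)²/n = 1191 − 271²/76 = 224.6711
Sample variance = 224.6711 / 75 = 2.9956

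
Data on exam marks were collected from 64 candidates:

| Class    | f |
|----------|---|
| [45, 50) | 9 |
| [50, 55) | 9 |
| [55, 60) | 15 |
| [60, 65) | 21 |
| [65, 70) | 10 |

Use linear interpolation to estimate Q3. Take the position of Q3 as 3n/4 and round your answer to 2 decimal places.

Cumulative frequencies: 9, 18, 33, 54, 64
n = 64; position = 3n/4 = 48.
This falls in the class [60, 65): L = 60, F = 33, f = 21, h = 5.
Upper quartile ≈ 60 + ((48 − 33) / 21) × 5 = 63.5714

63.57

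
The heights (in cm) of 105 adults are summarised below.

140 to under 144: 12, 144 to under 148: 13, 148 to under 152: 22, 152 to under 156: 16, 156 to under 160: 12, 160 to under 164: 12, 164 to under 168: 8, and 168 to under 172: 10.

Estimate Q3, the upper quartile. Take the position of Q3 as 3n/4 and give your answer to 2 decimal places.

Cumulative frequencies: 12, 25, 47, 63, 75, 87, 95, 105
n = 105; position = 3n/4 = 78.75.
This falls in the class 160 to under 164: L = 160, F = 75, f = 12, h = 4.
Upper quartile ≈ 160 + ((78.75 − 75) / 12) × 4 = 161.2500

161.25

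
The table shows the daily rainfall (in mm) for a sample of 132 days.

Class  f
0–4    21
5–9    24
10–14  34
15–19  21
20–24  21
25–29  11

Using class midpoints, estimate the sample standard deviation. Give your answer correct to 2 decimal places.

7.63

Midpoints: 2, 7, 12, 17, 22, 27
n = 132, Σfm = 1734, mean = 13.1364
Σfm² = 30408
Σf(m − x̄)² = Σfm² − (Σfm)²/n = 30408 − 1734²/132 = 7629.5455
Sample variance = 7629.5455 / 131 = 58.2408
Standard deviation = √58.2408 = 7.6316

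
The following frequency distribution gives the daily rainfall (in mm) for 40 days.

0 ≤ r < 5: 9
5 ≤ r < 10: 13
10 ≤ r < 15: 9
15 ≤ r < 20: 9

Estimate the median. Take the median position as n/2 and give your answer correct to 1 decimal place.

9.2

Cumulative frequencies: 9, 22, 31, 40
n = 40; position = n/2 = 20.
This falls in the class 5 ≤ r < 10: L = 5, F = 9, f = 13, h = 5.
Median ≈ 5 + ((20 − 9) / 13) × 5 = 9.2308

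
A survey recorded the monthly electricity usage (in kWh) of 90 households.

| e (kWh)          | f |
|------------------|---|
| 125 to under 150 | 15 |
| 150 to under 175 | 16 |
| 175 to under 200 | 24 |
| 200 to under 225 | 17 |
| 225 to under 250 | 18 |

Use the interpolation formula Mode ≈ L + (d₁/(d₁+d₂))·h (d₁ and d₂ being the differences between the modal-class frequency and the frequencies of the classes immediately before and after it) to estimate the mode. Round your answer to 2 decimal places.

Modal class: 175 to under 200 (highest frequency 24).
d₁ = 24 − 16 = 8, d₂ = 24 − 17 = 7
Mode ≈ 175 + (8/(8+7)) × 25 = 175 + 13.3333 = 188.3333

188.33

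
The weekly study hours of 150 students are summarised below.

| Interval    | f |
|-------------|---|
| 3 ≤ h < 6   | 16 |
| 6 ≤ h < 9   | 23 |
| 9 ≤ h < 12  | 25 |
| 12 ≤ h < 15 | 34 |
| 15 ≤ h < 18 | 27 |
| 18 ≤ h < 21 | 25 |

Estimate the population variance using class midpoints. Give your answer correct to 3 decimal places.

Midpoints: 4.5, 7.5, 10.5, 13.5, 16.5, 19.5
n = 150, Σfm = 1899, mean = 12.6600
Σfm² = 27427.5
Σf(m − x̄)² = Σfm² − (Σfm)²/n = 27427.5 − 1899²/150 = 3386.1600
Population variance = 3386.1600 / 150 = 22.5744

22.574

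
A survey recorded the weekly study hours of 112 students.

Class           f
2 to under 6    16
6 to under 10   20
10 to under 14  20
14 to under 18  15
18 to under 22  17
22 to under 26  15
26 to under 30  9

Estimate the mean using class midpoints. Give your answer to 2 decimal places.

14.79

Midpoints: 4, 8, 12, 16, 20, 24, 28
Σfm = 16×4 + 20×8 + 20×12 + 15×16 + 17×20 + 15×24 + 9×28 = 1656
n = Σf = 112
Mean = 1656 / 112 = 14.7857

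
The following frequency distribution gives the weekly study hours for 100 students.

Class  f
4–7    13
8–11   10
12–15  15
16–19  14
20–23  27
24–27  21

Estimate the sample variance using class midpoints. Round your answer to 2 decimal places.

Midpoints: 5.5, 9.5, 13.5, 17.5, 21.5, 25.5
n = 100, Σfm = 1730, mean = 17.3000
Σfm² = 34453
Σf(m − x̄)² = Σfm² − (Σfm)²/n = 34453 − 1730²/100 = 4524.0000
Sample variance = 4524.0000 / 99 = 45.6970

45.70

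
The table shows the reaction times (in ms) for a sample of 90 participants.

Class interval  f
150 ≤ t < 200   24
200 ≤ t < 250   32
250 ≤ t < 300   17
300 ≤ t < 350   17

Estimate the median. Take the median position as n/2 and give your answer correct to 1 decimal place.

232.8

Cumulative frequencies: 24, 56, 73, 90
n = 90; position = n/2 = 45.
This falls in the class 200 ≤ t < 250: L = 200, F = 24, f = 32, h = 50.
Median ≈ 200 + ((45 − 24) / 32) × 50 = 232.8125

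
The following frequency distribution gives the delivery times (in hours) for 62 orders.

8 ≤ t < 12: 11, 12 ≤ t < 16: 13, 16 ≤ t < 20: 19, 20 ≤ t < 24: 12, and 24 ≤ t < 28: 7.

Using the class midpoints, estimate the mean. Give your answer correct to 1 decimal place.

Midpoints: 10, 14, 18, 22, 26
Σfm = 11×10 + 13×14 + 19×18 + 12×22 + 7×26 = 1080
n = Σf = 62
Mean = 1080 / 62 = 17.4194

17.4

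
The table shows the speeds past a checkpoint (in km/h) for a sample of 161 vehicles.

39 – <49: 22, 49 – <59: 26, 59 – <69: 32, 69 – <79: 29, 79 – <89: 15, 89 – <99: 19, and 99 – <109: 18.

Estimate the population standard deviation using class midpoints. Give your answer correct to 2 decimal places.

Midpoints: 44, 54, 64, 74, 84, 94, 104
n = 161, Σfm = 11484, mean = 71.3292
Σfm² = 876696
Σf(m − x̄)² = Σfm² − (Σfm)²/n = 876696 − 11484²/161 = 57551.5528
Population variance = 57551.5528 / 161 = 357.4631
Standard deviation = √357.4631 = 18.9067

18.91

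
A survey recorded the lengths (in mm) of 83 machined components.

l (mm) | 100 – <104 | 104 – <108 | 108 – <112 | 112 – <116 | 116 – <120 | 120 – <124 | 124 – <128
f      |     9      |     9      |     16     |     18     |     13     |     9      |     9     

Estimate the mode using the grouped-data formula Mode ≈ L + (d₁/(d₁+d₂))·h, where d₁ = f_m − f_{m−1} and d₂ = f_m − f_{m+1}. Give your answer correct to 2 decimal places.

Modal class: 112 – <116 (highest frequency 18).
d₁ = 18 − 16 = 2, d₂ = 18 − 13 = 5
Mode ≈ 112 + (2/(2+5)) × 4 = 112 + 1.1429 = 113.1429

113.14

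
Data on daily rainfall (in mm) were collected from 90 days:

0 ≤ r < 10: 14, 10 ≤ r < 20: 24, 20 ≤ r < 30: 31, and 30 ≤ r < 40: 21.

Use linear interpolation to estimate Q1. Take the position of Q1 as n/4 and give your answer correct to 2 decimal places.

13.54

Cumulative frequencies: 14, 38, 69, 90
n = 90; position = n/4 = 22.5.
This falls in the class 10 ≤ r < 20: L = 10, F = 14, f = 24, h = 10.
Lower quartile ≈ 10 + ((22.5 − 14) / 24) × 10 = 13.5417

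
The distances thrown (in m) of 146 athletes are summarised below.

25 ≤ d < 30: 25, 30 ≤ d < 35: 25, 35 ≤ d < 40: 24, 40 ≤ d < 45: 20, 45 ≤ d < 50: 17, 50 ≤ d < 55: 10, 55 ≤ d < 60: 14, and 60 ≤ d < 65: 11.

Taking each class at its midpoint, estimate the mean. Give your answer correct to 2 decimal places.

41.61

Midpoints: 27.5, 32.5, 37.5, 42.5, 47.5, 52.5, 57.5, 62.5
Σfm = 25×27.5 + 25×32.5 + 24×37.5 + 20×42.5 + 17×47.5 + 10×52.5 + 14×57.5 + 11×62.5 = 6075
n = Σf = 146
Mean = 6075 / 146 = 41.6096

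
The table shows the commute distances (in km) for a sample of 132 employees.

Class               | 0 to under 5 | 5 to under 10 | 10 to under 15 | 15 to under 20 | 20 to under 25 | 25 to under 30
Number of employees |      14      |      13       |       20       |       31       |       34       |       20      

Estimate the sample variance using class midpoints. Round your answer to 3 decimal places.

59.259

Midpoints: 2.5, 7.5, 12.5, 17.5, 22.5, 27.5
n = 132, Σfm = 2240, mean = 16.9697
Σfm² = 45775
Σf(m − x̄)² = Σfm² − (Σfm)²/n = 45775 − 2240²/132 = 7762.8788
Sample variance = 7762.8788 / 131 = 59.2586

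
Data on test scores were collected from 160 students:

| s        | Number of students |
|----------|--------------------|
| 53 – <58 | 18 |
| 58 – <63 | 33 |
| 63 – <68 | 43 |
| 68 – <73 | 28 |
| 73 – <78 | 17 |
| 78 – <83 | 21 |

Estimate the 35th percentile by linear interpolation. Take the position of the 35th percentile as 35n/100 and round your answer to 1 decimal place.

Cumulative frequencies: 18, 51, 94, 122, 139, 160
n = 160; position = 35n/100 = 56.
This falls in the class 63 – <68: L = 63, F = 51, f = 43, h = 5.
35th percentile ≈ 63 + ((56 − 51) / 43) × 5 = 63.5814

63.6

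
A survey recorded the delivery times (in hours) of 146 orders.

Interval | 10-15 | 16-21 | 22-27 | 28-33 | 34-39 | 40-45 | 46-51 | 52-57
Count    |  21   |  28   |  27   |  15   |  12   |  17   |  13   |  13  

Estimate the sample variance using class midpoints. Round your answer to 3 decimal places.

181.848

Midpoints: 12.5, 18.5, 24.5, 30.5, 36.5, 42.5, 48.5, 54.5
n = 146, Σfm = 4399, mean = 30.1301
Σfm² = 158910.5
Σf(m − x̄)² = Σfm² − (Σfm)²/n = 158910.5 − 4399²/146 = 26368.0274
Sample variance = 26368.0274 / 145 = 181.8485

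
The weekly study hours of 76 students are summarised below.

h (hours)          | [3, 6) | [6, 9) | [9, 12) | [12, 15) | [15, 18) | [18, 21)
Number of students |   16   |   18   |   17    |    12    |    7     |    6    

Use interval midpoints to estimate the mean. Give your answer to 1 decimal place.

Midpoints: 4.5, 7.5, 10.5, 13.5, 16.5, 19.5
Σfm = 16×4.5 + 18×7.5 + 17×10.5 + 12×13.5 + 7×16.5 + 6×19.5 = 780
n = Σf = 76
Mean = 780 / 76 = 10.2632

10.3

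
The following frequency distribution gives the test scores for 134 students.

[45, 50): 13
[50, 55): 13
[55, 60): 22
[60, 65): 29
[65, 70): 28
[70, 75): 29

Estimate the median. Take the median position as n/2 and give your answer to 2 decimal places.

Cumulative frequencies: 13, 26, 48, 77, 105, 134
n = 134; position = n/2 = 67.
This falls in the class [60, 65): L = 60, F = 48, f = 29, h = 5.
Median ≈ 60 + ((67 − 48) / 29) × 5 = 63.2759

63.28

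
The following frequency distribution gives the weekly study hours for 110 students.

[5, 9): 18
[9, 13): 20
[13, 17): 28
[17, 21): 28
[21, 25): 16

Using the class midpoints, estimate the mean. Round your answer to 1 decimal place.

Midpoints: 7, 11, 15, 19, 23
Σfm = 18×7 + 20×11 + 28×15 + 28×19 + 16×23 = 1666
n = Σf = 110
Mean = 1666 / 110 = 15.1455

15.1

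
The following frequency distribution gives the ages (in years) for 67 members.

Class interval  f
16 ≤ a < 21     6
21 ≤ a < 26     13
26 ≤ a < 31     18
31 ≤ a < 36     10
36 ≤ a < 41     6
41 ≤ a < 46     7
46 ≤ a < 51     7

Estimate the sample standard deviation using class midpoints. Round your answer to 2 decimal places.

Midpoints: 18.5, 23.5, 28.5, 33.5, 38.5, 43.5, 48.5
n = 67, Σfm = 2139.5, mean = 31.9328
Σfm² = 73680.75
Σf(m − x̄)² = Σfm² − (Σfm)²/n = 73680.75 − 2139.5²/67 = 5360.4478
Sample variance = 5360.4478 / 66 = 81.2189
Standard deviation = √81.2189 = 9.0122

9.01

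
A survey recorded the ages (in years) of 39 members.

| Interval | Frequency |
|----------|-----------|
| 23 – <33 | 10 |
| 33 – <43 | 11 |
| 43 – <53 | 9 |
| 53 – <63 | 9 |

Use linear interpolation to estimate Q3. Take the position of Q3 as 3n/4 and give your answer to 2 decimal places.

Cumulative frequencies: 10, 21, 30, 39
n = 39; position = 3n/4 = 29.25.
This falls in the class 43 – <53: L = 43, F = 21, f = 9, h = 10.
Upper quartile ≈ 43 + ((29.25 − 21) / 9) × 10 = 52.1667

52.17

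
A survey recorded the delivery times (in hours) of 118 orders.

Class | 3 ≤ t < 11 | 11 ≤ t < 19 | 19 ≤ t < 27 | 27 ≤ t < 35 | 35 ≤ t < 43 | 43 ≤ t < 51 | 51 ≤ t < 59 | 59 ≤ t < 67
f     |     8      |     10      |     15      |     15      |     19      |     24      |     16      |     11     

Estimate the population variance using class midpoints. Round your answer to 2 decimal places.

258.85

Midpoints: 7, 15, 23, 31, 39, 47, 55, 63
n = 118, Σfm = 4458, mean = 37.7797
Σfm² = 198966
Σf(m − x̄)² = Σfm² − (Σfm)²/n = 198966 − 4458²/118 = 30544.2712
Population variance = 30544.2712 / 118 = 258.8498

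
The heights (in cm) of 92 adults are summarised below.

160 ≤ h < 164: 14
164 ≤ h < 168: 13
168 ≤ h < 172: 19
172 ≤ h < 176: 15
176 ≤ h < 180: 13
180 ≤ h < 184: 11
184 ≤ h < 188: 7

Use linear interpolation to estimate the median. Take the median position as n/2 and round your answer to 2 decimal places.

172.00

Cumulative frequencies: 14, 27, 46, 61, 74, 85, 92
n = 92; position = n/2 = 46.
This falls in the class 168 ≤ h < 172: L = 168, F = 27, f = 19, h = 4.
Median ≈ 168 + ((46 − 27) / 19) × 4 = 172.0000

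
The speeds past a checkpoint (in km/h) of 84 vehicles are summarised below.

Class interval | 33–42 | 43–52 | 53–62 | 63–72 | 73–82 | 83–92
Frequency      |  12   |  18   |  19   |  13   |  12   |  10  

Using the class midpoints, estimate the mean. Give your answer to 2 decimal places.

60.48

Midpoints: 37.5, 47.5, 57.5, 67.5, 77.5, 87.5
Σfm = 12×37.5 + 18×47.5 + 19×57.5 + 13×67.5 + 12×77.5 + 10×87.5 = 5080
n = Σf = 84
Mean = 5080 / 84 = 60.4762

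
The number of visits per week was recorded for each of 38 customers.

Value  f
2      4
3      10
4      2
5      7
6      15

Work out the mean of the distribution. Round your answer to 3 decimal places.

Values: 2, 3, 4, 5, 6
Σfx = 4×2 + 10×3 + 2×4 + 7×5 + 15×6 = 171
n = Σf = 38
Mean = 171 / 38 = 4.5000

4.500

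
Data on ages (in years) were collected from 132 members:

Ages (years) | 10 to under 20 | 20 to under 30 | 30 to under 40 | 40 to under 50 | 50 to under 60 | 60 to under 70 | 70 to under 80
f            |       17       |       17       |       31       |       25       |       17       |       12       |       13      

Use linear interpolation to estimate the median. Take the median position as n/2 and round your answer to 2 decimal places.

Cumulative frequencies: 17, 34, 65, 90, 107, 119, 132
n = 132; position = n/2 = 66.
This falls in the class 40 to under 50: L = 40, F = 65, f = 25, h = 10.
Median ≈ 40 + ((66 − 65) / 25) × 10 = 40.4000

40.40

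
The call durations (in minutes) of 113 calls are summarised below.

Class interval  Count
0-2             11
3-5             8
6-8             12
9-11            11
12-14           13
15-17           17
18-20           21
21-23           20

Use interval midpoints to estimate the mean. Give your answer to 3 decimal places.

Midpoints: 1, 4, 7, 10, 13, 16, 19, 22
Σfm = 11×1 + 8×4 + 12×7 + 11×10 + 13×13 + 17×16 + 21×19 + 20×22 = 1517
n = Σf = 113
Mean = 1517 / 113 = 13.4248

13.425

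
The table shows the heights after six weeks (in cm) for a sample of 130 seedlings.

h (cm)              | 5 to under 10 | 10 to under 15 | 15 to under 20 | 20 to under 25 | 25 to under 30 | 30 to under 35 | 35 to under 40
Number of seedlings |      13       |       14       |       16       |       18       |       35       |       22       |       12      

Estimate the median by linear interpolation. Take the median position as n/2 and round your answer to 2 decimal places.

Cumulative frequencies: 13, 27, 43, 61, 96, 118, 130
n = 130; position = n/2 = 65.
This falls in the class 25 to under 30: L = 25, F = 61, f = 35, h = 5.
Median ≈ 25 + ((65 − 61) / 35) × 5 = 25.5714

25.57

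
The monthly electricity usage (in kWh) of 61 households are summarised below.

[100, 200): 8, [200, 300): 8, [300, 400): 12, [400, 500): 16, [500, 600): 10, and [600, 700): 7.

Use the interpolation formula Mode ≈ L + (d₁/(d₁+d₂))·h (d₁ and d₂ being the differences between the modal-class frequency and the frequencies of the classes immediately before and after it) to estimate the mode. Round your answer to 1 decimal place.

Modal class: [400, 500) (highest frequency 16).
d₁ = 16 − 12 = 4, d₂ = 16 − 10 = 6
Mode ≈ 400 + (4/(4+6)) × 100 = 400 + 40.0000 = 440.0000

440.0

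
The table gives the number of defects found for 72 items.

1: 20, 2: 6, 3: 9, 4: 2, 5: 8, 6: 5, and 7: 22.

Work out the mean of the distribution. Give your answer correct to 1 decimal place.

Values: 1, 2, 3, 4, 5, 6, 7
Σfx = 20×1 + 6×2 + 9×3 + 2×4 + 8×5 + 5×6 + 22×7 = 291
n = Σf = 72
Mean = 291 / 72 = 4.0417

4.0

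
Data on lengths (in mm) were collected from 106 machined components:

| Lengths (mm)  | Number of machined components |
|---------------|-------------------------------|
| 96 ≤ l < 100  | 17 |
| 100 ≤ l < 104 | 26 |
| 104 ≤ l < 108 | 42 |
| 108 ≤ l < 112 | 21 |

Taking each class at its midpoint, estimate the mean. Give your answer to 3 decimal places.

Midpoints: 98, 102, 106, 110
Σfm = 17×98 + 26×102 + 42×106 + 21×110 = 11080
n = Σf = 106
Mean = 11080 / 106 = 104.5283

104.528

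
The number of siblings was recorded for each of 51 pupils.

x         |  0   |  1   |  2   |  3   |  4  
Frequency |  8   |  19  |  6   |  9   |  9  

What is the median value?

1

Cumulative frequencies: 8, 27, 33, 42, 51
n = 51, so the median is the value in position (n+1)/2 = 26.
Position 26 falls at value 1.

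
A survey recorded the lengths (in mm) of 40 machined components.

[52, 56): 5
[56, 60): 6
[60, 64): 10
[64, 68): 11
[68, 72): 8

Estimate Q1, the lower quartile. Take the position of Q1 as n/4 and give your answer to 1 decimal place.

59.3

Cumulative frequencies: 5, 11, 21, 32, 40
n = 40; position = n/4 = 10.
This falls in the class [56, 60): L = 56, F = 5, f = 6, h = 4.
Lower quartile ≈ 56 + ((10 − 5) / 6) × 4 = 59.3333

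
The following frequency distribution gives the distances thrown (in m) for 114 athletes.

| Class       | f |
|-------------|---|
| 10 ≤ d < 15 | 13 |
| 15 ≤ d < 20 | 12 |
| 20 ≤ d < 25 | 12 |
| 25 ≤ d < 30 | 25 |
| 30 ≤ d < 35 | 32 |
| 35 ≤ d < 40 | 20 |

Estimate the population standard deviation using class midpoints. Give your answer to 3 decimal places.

Midpoints: 12.5, 17.5, 22.5, 27.5, 32.5, 37.5
n = 114, Σfm = 3120, mean = 27.3684
Σfm² = 92612.5
Σf(m − x̄)² = Σfm² − (Σfm)²/n = 92612.5 − 3120²/114 = 7223.0263
Population variance = 7223.0263 / 114 = 63.3599
Standard deviation = √63.3599 = 7.9599

7.960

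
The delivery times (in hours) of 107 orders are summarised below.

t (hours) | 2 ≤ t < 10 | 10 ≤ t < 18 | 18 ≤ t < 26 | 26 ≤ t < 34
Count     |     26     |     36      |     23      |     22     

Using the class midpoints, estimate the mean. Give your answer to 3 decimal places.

17.065

Midpoints: 6, 14, 22, 30
Σfm = 26×6 + 36×14 + 23×22 + 22×30 = 1826
n = Σf = 107
Mean = 1826 / 107 = 17.0654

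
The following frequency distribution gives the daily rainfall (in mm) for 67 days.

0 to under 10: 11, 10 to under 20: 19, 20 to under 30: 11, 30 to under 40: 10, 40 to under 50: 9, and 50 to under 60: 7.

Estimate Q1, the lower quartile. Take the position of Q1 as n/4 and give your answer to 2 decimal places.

Cumulative frequencies: 11, 30, 41, 51, 60, 67
n = 67; position = n/4 = 16.75.
This falls in the class 10 to under 20: L = 10, F = 11, f = 19, h = 10.
Lower quartile ≈ 10 + ((16.75 − 11) / 19) × 10 = 13.0263

13.03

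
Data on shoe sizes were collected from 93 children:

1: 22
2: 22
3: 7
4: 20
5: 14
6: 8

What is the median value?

Cumulative frequencies: 22, 44, 51, 71, 85, 93
n = 93, so the median is the value in position (n+1)/2 = 47.
Position 47 falls at value 3.

3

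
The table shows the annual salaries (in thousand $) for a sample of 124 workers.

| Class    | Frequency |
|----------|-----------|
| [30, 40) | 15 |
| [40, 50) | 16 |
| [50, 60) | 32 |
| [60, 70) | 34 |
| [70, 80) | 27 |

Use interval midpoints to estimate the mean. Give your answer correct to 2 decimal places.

58.39

Midpoints: 35, 45, 55, 65, 75
Σfm = 15×35 + 16×45 + 32×55 + 34×65 + 27×75 = 7240
n = Σf = 124
Mean = 7240 / 124 = 58.3871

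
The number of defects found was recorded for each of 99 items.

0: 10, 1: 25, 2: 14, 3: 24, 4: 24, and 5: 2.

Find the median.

3

Cumulative frequencies: 10, 35, 49, 73, 97, 99
n = 99, so the median is the value in position (n+1)/2 = 50.
Position 50 falls at value 3.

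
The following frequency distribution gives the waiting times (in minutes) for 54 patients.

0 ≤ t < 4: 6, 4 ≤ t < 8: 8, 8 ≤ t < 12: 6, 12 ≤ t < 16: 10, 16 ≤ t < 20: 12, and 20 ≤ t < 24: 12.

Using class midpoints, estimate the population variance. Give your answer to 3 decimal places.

44.949

Midpoints: 2, 6, 10, 14, 18, 22
n = 54, Σfm = 740, mean = 13.7037
Σfm² = 12568
Σf(m − x̄)² = Σfm² − (Σfm)²/n = 12568 − 740²/54 = 2427.2593
Population variance = 2427.2593 / 54 = 44.9492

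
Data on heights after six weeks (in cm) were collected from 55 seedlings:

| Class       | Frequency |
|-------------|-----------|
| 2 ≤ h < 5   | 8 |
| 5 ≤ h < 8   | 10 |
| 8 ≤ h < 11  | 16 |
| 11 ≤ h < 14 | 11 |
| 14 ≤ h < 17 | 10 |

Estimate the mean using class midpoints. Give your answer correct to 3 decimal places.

9.773

Midpoints: 3.5, 6.5, 9.5, 12.5, 15.5
Σfm = 8×3.5 + 10×6.5 + 16×9.5 + 11×12.5 + 10×15.5 = 537.5
n = Σf = 55
Mean = 537.5 / 55 = 9.7727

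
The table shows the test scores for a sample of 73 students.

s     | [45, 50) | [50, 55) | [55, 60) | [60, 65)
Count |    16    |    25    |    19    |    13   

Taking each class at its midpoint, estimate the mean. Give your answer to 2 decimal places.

Midpoints: 47.5, 52.5, 57.5, 62.5
Σfm = 16×47.5 + 25×52.5 + 19×57.5 + 13×62.5 = 3977.5
n = Σf = 73
Mean = 3977.5 / 73 = 54.4863

54.49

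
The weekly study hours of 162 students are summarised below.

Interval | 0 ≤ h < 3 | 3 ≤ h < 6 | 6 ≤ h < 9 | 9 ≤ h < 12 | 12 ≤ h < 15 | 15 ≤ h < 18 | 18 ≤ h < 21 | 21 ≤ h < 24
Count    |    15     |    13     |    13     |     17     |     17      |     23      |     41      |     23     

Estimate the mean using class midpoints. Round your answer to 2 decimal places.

14.09

Midpoints: 1.5, 4.5, 7.5, 10.5, 13.5, 16.5, 19.5, 22.5
Σfm = 15×1.5 + 13×4.5 + 13×7.5 + 17×10.5 + 17×13.5 + 23×16.5 + 41×19.5 + 23×22.5 = 2283
n = Σf = 162
Mean = 2283 / 162 = 14.0926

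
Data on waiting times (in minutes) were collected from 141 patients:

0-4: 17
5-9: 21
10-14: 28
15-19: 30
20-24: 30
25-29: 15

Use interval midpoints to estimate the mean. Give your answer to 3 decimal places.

Midpoints: 2, 7, 12, 17, 22, 27
Σfm = 17×2 + 21×7 + 28×12 + 30×17 + 30×22 + 15×27 = 2092
n = Σf = 141
Mean = 2092 / 141 = 14.8369

14.837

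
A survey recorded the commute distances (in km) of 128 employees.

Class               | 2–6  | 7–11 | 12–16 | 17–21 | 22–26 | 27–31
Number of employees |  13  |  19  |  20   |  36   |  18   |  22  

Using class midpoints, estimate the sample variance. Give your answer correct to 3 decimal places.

60.911

Midpoints: 4, 9, 14, 19, 24, 29
n = 128, Σfm = 2257, mean = 17.6328
Σfm² = 47533
Σf(m − x̄)² = Σfm² − (Σfm)²/n = 47533 − 2257²/128 = 7735.7422
Sample variance = 7735.7422 / 127 = 60.9114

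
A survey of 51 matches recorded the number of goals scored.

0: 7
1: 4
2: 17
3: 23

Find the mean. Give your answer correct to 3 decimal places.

2.098

Values: 0, 1, 2, 3
Σfx = 7×0 + 4×1 + 17×2 + 23×3 = 107
n = Σf = 51
Mean = 107 / 51 = 2.0980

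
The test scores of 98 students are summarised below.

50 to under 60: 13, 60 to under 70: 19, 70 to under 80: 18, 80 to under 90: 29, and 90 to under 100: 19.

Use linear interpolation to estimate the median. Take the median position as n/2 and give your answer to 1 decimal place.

79.4

Cumulative frequencies: 13, 32, 50, 79, 98
n = 98; position = n/2 = 49.
This falls in the class 70 to under 80: L = 70, F = 32, f = 18, h = 10.
Median ≈ 70 + ((49 − 32) / 18) × 10 = 79.4444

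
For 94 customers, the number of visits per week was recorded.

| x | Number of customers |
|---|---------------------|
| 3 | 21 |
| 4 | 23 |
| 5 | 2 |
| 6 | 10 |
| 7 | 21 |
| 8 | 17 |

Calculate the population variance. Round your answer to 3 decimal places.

Values: 3, 4, 5, 6, 7, 8
n = 94, Σfx = 508, mean = 5.4043
Σfx² = 3084
Σf(x − x̄)² = Σfx² − (Σfx)²/n = 3084 − 508²/94 = 338.6383
Population variance = 338.6383 / 94 = 3.6025

3.603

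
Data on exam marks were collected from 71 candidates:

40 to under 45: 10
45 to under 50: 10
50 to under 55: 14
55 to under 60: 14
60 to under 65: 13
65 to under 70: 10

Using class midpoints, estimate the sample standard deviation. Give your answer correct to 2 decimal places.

Midpoints: 42.5, 47.5, 52.5, 57.5, 62.5, 67.5
n = 71, Σfm = 3927.5, mean = 55.3169
Σfm² = 221843.75
Σf(m − x̄)² = Σfm² − (Σfm)²/n = 221843.75 − 3927.5²/71 = 4586.6197
Sample variance = 4586.6197 / 70 = 65.5231
Standard deviation = √65.5231 = 8.0946

8.09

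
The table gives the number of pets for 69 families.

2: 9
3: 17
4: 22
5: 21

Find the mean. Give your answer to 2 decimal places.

Values: 2, 3, 4, 5
Σfx = 9×2 + 17×3 + 22×4 + 21×5 = 262
n = Σf = 69
Mean = 262 / 69 = 3.7971

3.80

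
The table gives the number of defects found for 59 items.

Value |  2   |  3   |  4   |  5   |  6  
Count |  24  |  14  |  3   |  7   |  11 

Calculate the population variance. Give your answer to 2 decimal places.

Values: 2, 3, 4, 5, 6
n = 59, Σfx = 203, mean = 3.4407
Σfx² = 841
Σf(x − x̄)² = Σfx² − (Σfx)²/n = 841 − 203²/59 = 142.5424
Population variance = 142.5424 / 59 = 2.4160

2.42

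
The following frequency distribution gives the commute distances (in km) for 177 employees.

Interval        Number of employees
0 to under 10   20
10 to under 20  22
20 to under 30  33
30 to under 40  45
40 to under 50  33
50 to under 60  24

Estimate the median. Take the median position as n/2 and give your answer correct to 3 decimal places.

Cumulative frequencies: 20, 42, 75, 120, 153, 177
n = 177; position = n/2 = 88.5.
This falls in the class 30 to under 40: L = 30, F = 75, f = 45, h = 10.
Median ≈ 30 + ((88.5 − 75) / 45) × 10 = 33.0000

33.000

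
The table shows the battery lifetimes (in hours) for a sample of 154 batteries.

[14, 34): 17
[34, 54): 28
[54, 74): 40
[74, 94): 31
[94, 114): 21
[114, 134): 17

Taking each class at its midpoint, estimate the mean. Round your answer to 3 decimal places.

Midpoints: 24, 44, 64, 84, 104, 124
Σfm = 17×24 + 28×44 + 40×64 + 31×84 + 21×104 + 17×124 = 11096
n = Σf = 154
Mean = 11096 / 154 = 72.0519

72.052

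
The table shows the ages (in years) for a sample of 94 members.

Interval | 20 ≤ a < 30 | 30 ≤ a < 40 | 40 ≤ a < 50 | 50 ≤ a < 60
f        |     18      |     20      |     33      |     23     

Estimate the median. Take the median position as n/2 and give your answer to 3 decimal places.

42.727

Cumulative frequencies: 18, 38, 71, 94
n = 94; position = n/2 = 47.
This falls in the class 40 ≤ a < 50: L = 40, F = 38, f = 33, h = 10.
Median ≈ 40 + ((47 − 38) / 33) × 10 = 42.7273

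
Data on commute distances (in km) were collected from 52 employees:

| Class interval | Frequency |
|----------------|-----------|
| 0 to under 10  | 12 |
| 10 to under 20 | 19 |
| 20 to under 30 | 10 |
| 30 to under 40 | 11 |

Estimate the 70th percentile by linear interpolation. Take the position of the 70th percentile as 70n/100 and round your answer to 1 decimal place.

Cumulative frequencies: 12, 31, 41, 52
n = 52; position = 70n/100 = 36.4.
This falls in the class 20 to under 30: L = 20, F = 31, f = 10, h = 10.
70th percentile ≈ 20 + ((36.4 − 31) / 10) × 10 = 25.4000

25.4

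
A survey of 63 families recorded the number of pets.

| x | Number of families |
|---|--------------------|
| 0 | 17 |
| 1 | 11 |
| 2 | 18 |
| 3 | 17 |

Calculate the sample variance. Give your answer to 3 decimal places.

Values: 0, 1, 2, 3
n = 63, Σfx = 98, mean = 1.5556
Σfx² = 236
Σf(x − x̄)² = Σfx² − (Σfx)²/n = 236 − 98²/63 = 83.5556
Sample variance = 83.5556 / 62 = 1.3477

1.348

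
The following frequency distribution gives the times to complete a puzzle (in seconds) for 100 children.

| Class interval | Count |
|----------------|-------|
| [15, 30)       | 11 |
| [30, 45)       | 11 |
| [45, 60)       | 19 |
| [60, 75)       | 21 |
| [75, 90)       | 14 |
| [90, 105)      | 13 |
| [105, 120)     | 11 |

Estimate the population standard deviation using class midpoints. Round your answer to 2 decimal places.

Midpoints: 22.5, 37.5, 52.5, 67.5, 82.5, 97.5, 112.5
n = 100, Σfm = 6735, mean = 67.3500
Σfm² = 527175
Σf(m − x̄)² = Σfm² − (Σfm)²/n = 527175 − 6735²/100 = 73572.7500
Population variance = 73572.7500 / 100 = 735.7275
Standard deviation = √735.7275 = 27.1243

27.12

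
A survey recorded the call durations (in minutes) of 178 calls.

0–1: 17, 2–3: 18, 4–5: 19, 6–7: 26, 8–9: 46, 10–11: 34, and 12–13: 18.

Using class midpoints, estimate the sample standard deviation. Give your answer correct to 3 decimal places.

Midpoints: 0.5, 2.5, 4.5, 6.5, 8.5, 10.5, 12.5
n = 178, Σfm = 1281, mean = 7.1966
Σfm² = 11484.5
Σf(m − x̄)² = Σfm² − (Σfm)²/n = 11484.5 − 1281²/178 = 2265.6180
Sample variance = 2265.6180 / 177 = 12.8001
Standard deviation = √12.8001 = 3.5777

3.578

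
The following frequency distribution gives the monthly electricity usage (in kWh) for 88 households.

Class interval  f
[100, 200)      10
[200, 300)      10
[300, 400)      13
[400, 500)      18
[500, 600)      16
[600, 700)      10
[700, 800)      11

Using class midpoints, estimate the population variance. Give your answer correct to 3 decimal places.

Midpoints: 150, 250, 350, 450, 550, 650, 750
n = 88, Σfm = 40200, mean = 456.8182
Σfm² = 21340000
Σf(m − x̄)² = Σfm² − (Σfm)²/n = 21340000 − 40200²/88 = 2975909.0909
Population variance = 2975909.0909 / 88 = 33817.1488

33817.149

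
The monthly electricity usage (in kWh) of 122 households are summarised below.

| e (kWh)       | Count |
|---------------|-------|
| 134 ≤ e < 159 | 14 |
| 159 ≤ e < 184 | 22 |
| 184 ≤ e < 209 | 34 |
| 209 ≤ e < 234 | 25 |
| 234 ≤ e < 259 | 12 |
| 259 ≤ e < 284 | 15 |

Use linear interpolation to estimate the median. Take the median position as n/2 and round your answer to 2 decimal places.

202.38

Cumulative frequencies: 14, 36, 70, 95, 107, 122
n = 122; position = n/2 = 61.
This falls in the class 184 ≤ e < 209: L = 184, F = 36, f = 34, h = 25.
Median ≈ 184 + ((61 − 36) / 34) × 25 = 202.3824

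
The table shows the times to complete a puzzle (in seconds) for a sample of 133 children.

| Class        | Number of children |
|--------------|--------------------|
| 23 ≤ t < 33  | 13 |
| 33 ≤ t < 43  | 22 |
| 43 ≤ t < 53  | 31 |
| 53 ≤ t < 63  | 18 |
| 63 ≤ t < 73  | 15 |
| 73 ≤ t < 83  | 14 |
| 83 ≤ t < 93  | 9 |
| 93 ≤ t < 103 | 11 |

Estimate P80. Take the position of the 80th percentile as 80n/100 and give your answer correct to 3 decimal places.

78.286

Cumulative frequencies: 13, 35, 66, 84, 99, 113, 122, 133
n = 133; position = 80n/100 = 106.4.
This falls in the class 73 ≤ t < 83: L = 73, F = 99, f = 14, h = 10.
80th percentile ≈ 73 + ((106.4 − 99) / 14) × 10 = 78.2857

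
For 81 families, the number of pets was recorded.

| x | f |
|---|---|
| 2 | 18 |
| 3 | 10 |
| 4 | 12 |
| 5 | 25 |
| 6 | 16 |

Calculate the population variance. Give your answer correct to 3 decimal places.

Values: 2, 3, 4, 5, 6
n = 81, Σfx = 335, mean = 4.1358
Σfx² = 1555
Σf(x − x̄)² = Σfx² − (Σfx)²/n = 1555 − 335²/81 = 169.5062
Population variance = 169.5062 / 81 = 2.0927

2.093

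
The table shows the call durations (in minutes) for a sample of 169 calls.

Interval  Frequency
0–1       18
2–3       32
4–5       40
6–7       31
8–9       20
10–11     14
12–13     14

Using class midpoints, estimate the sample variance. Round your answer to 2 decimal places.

Midpoints: 0.5, 2.5, 4.5, 6.5, 8.5, 10.5, 12.5
n = 169, Σfm = 962.5, mean = 5.6953
Σfm² = 7500.25
Σf(m − x̄)² = Σfm² − (Σfm)²/n = 7500.25 − 962.5²/169 = 2018.5562
Sample variance = 2018.5562 / 168 = 12.0152

12.02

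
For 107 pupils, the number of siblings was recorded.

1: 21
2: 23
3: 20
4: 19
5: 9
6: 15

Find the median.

Cumulative frequencies: 21, 44, 64, 83, 92, 107
n = 107, so the median is the value in position (n+1)/2 = 54.
Position 54 falls at value 3.

3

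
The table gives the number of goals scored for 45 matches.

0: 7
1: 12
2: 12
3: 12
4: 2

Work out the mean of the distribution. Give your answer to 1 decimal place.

1.8

Values: 0, 1, 2, 3, 4
Σfx = 7×0 + 12×1 + 12×2 + 12×3 + 2×4 = 80
n = Σf = 45
Mean = 80 / 45 = 1.7778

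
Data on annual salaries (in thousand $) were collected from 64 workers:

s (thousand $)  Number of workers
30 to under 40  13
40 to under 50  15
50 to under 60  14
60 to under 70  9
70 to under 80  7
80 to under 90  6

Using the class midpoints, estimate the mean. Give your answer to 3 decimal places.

Midpoints: 35, 45, 55, 65, 75, 85
Σfm = 13×35 + 15×45 + 14×55 + 9×65 + 7×75 + 6×85 = 3520
n = Σf = 64
Mean = 3520 / 64 = 55.0000

55.000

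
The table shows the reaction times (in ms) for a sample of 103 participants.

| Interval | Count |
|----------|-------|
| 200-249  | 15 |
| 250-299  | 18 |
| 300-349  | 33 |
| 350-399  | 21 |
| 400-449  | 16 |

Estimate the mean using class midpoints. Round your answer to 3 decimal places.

Midpoints: 224.5, 274.5, 324.5, 374.5, 424.5
Σfm = 15×224.5 + 18×274.5 + 33×324.5 + 21×374.5 + 16×424.5 = 33673.5
n = Σf = 103
Mean = 33673.5 / 103 = 326.9272

326.927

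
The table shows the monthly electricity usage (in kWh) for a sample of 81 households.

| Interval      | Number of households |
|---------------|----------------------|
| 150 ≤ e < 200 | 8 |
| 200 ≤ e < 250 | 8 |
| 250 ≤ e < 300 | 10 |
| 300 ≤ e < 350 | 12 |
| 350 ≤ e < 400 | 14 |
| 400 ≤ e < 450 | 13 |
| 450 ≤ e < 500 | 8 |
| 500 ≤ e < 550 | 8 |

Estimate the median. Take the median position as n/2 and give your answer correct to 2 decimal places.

358.93

Cumulative frequencies: 8, 16, 26, 38, 52, 65, 73, 81
n = 81; position = n/2 = 40.5.
This falls in the class 350 ≤ e < 400: L = 350, F = 38, f = 14, h = 50.
Median ≈ 350 + ((40.5 − 38) / 14) × 50 = 358.9286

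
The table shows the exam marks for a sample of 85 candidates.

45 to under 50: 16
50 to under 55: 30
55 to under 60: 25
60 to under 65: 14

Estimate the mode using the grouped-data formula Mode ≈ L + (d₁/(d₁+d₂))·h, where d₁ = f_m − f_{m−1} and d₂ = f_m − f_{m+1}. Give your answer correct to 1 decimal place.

Modal class: 50 to under 55 (highest frequency 30).
d₁ = 30 − 16 = 14, d₂ = 30 − 25 = 5
Mode ≈ 50 + (14/(14+5)) × 5 = 50 + 3.6842 = 53.6842

53.7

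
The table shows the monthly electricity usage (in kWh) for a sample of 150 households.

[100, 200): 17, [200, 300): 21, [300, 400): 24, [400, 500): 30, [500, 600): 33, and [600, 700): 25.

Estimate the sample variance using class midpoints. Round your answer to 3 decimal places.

Midpoints: 150, 250, 350, 450, 550, 650
n = 150, Σfm = 64100, mean = 427.3333
Σfm² = 31255000
Σf(m − x̄)² = Σfm² − (Σfm)²/n = 31255000 − 64100²/150 = 3862933.3333
Sample variance = 3862933.3333 / 149 = 25925.7271

25925.727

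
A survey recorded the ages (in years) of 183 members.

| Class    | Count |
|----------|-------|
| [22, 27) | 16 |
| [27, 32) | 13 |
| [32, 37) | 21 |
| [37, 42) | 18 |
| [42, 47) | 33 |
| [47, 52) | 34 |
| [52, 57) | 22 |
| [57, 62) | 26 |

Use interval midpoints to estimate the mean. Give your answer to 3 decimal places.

44.309

Midpoints: 24.5, 29.5, 34.5, 39.5, 44.5, 49.5, 54.5, 59.5
Σfm = 16×24.5 + 13×29.5 + 21×34.5 + 18×39.5 + 33×44.5 + 34×49.5 + 22×54.5 + 26×59.5 = 8108.5
n = Σf = 183
Mean = 8108.5 / 183 = 44.3087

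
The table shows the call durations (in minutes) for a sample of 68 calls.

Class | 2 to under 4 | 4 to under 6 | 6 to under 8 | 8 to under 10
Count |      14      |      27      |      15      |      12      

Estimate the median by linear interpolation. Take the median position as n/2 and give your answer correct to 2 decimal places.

5.48

Cumulative frequencies: 14, 41, 56, 68
n = 68; position = n/2 = 34.
This falls in the class 4 to under 6: L = 4, F = 14, f = 27, h = 2.
Median ≈ 4 + ((34 − 14) / 27) × 2 = 5.4815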